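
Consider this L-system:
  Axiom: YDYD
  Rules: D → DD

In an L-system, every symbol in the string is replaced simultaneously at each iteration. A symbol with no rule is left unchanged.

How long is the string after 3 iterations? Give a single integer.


Step 0: length = 4
Step 1: length = 6
Step 2: length = 10
Step 3: length = 18

Answer: 18


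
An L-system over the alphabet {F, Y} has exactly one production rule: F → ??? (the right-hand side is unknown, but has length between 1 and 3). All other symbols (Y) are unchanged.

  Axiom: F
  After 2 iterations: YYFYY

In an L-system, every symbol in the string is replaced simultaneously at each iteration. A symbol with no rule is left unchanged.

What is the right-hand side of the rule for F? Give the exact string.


Answer: YFY

Derivation:
Trying F → YFY:
  Step 0: F
  Step 1: YFY
  Step 2: YYFYY
Matches the given result.


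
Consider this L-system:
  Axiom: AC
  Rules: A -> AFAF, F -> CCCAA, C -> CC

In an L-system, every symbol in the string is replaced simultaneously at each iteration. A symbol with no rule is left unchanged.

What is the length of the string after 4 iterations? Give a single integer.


Answer: 240

Derivation:
Step 0: length = 2
Step 1: length = 6
Step 2: length = 22
Step 3: length = 72
Step 4: length = 240


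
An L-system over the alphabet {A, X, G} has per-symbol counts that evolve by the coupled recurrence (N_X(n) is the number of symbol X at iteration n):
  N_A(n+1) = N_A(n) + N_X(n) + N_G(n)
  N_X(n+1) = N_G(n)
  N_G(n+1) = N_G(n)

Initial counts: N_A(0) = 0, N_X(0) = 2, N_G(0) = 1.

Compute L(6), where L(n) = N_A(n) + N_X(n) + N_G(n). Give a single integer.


Step 0: N_A=0, N_X=2, N_G=1, L=3
Step 1: N_A=3, N_X=1, N_G=1, L=5
Step 2: N_A=5, N_X=1, N_G=1, L=7
Step 3: N_A=7, N_X=1, N_G=1, L=9
Step 4: N_A=9, N_X=1, N_G=1, L=11
Step 5: N_A=11, N_X=1, N_G=1, L=13
Step 6: N_A=13, N_X=1, N_G=1, L=15

Answer: 15


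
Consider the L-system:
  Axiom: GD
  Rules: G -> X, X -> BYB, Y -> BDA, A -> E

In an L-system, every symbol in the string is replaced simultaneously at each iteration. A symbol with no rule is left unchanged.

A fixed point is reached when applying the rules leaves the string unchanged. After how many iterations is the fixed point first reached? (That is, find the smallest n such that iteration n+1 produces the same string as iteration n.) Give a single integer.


Answer: 4

Derivation:
Step 0: GD
Step 1: XD
Step 2: BYBD
Step 3: BBDABD
Step 4: BBDEBD
Step 5: BBDEBD  (unchanged — fixed point at step 4)


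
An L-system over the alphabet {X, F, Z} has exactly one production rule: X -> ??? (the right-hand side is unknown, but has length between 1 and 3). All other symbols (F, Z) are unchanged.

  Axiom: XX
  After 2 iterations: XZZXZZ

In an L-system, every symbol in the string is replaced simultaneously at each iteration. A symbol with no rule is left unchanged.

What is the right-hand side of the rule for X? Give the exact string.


Trying X -> XZ:
  Step 0: XX
  Step 1: XZXZ
  Step 2: XZZXZZ
Matches the given result.

Answer: XZ


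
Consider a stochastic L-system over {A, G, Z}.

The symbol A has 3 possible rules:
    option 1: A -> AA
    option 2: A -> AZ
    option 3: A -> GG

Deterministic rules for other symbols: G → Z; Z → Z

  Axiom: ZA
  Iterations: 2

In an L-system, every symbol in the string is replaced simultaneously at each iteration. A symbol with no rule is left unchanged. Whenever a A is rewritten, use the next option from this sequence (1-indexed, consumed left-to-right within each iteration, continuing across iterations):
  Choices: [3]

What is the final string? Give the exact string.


Answer: ZZZ

Derivation:
Step 0: ZA
Step 1: ZGG  (used choices [3])
Step 2: ZZZ  (used choices [])


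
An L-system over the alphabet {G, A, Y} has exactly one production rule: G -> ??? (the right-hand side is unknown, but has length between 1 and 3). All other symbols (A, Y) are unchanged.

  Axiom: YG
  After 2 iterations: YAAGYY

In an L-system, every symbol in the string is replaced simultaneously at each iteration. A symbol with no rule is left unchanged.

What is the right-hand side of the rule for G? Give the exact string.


Trying G -> AGY:
  Step 0: YG
  Step 1: YAGY
  Step 2: YAAGYY
Matches the given result.

Answer: AGY


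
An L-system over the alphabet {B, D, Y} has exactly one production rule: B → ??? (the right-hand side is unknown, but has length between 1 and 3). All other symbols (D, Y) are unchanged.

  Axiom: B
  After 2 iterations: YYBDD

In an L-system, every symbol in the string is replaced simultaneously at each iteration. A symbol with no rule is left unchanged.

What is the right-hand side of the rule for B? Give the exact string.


Trying B → YBD:
  Step 0: B
  Step 1: YBD
  Step 2: YYBDD
Matches the given result.

Answer: YBD


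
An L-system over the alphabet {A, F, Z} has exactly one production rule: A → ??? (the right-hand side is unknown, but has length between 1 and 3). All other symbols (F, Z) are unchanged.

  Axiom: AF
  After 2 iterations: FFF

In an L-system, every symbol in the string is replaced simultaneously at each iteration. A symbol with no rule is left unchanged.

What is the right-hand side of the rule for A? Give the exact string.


Trying A → FF:
  Step 0: AF
  Step 1: FFF
  Step 2: FFF
Matches the given result.

Answer: FF


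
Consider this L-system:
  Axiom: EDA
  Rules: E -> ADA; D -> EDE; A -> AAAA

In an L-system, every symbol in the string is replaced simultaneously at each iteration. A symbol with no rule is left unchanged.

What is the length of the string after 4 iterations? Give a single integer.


Answer: 528

Derivation:
Step 0: length = 3
Step 1: length = 10
Step 2: length = 36
Step 3: length = 136
Step 4: length = 528


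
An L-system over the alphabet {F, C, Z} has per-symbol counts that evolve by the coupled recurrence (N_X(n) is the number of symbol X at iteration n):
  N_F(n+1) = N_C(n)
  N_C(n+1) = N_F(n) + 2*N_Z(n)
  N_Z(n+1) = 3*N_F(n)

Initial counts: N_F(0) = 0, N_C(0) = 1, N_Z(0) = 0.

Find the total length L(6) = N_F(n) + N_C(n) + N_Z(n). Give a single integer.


Answer: 52

Derivation:
Step 0: N_F=0, N_C=1, N_Z=0, L=1
Step 1: N_F=1, N_C=0, N_Z=0, L=1
Step 2: N_F=0, N_C=1, N_Z=3, L=4
Step 3: N_F=1, N_C=6, N_Z=0, L=7
Step 4: N_F=6, N_C=1, N_Z=3, L=10
Step 5: N_F=1, N_C=12, N_Z=18, L=31
Step 6: N_F=12, N_C=37, N_Z=3, L=52


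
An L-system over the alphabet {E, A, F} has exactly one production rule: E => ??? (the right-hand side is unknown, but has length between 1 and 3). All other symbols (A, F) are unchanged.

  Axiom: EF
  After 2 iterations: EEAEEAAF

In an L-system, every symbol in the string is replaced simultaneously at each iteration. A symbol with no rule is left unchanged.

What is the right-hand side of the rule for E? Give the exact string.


Answer: EEA

Derivation:
Trying E => EEA:
  Step 0: EF
  Step 1: EEAF
  Step 2: EEAEEAAF
Matches the given result.


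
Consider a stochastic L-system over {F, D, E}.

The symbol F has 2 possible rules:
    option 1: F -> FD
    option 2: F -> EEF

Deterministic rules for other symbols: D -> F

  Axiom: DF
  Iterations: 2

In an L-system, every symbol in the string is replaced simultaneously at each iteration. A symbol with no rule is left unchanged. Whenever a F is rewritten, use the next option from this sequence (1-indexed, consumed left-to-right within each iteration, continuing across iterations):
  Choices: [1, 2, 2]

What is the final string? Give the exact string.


Answer: EEFEEFF

Derivation:
Step 0: DF
Step 1: FFD  (used choices [1])
Step 2: EEFEEFF  (used choices [2, 2])


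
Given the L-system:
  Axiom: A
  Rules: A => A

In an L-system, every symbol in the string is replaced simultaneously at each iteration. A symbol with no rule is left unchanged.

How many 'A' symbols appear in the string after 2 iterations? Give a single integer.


Answer: 1

Derivation:
Step 0: A  (1 'A')
Step 1: A  (1 'A')
Step 2: A  (1 'A')


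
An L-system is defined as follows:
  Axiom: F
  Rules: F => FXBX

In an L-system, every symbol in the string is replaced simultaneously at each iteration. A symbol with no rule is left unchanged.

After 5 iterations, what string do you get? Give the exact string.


Answer: FXBXXBXXBXXBXXBX

Derivation:
Step 0: F
Step 1: FXBX
Step 2: FXBXXBX
Step 3: FXBXXBXXBX
Step 4: FXBXXBXXBXXBX
Step 5: FXBXXBXXBXXBXXBX


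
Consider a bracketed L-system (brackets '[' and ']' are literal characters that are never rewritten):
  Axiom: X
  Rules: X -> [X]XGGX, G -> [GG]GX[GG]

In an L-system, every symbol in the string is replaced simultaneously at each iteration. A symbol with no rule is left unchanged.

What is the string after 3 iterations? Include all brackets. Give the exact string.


Step 0: X
Step 1: [X]XGGX
Step 2: [[X]XGGX][X]XGGX[GG]GX[GG][GG]GX[GG][X]XGGX
Step 3: [[[X]XGGX][X]XGGX[GG]GX[GG][GG]GX[GG][X]XGGX][[X]XGGX][X]XGGX[GG]GX[GG][GG]GX[GG][X]XGGX[[GG]GX[GG][GG]GX[GG]][GG]GX[GG][X]XGGX[[GG]GX[GG][GG]GX[GG]][[GG]GX[GG][GG]GX[GG]][GG]GX[GG][X]XGGX[[GG]GX[GG][GG]GX[GG]][[X]XGGX][X]XGGX[GG]GX[GG][GG]GX[GG][X]XGGX

Answer: [[[X]XGGX][X]XGGX[GG]GX[GG][GG]GX[GG][X]XGGX][[X]XGGX][X]XGGX[GG]GX[GG][GG]GX[GG][X]XGGX[[GG]GX[GG][GG]GX[GG]][GG]GX[GG][X]XGGX[[GG]GX[GG][GG]GX[GG]][[GG]GX[GG][GG]GX[GG]][GG]GX[GG][X]XGGX[[GG]GX[GG][GG]GX[GG]][[X]XGGX][X]XGGX[GG]GX[GG][GG]GX[GG][X]XGGX


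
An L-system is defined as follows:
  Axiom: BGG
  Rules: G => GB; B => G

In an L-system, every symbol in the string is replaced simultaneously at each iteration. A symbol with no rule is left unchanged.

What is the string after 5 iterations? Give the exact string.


Answer: GBGGBGBGGBGGBGBGGBGGBGBGGBGBGGBGGB

Derivation:
Step 0: BGG
Step 1: GGBGB
Step 2: GBGBGGBG
Step 3: GBGGBGGBGBGGB
Step 4: GBGGBGBGGBGBGGBGGBGBG
Step 5: GBGGBGBGGBGGBGBGGBGGBGBGGBGBGGBGGB


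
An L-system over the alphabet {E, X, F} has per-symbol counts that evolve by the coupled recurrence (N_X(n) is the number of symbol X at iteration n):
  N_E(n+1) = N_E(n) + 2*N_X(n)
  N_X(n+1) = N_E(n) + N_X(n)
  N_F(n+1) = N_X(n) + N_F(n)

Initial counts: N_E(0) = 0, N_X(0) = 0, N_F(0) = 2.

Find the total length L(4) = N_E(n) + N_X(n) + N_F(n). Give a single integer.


Answer: 2

Derivation:
Step 0: N_E=0, N_X=0, N_F=2, L=2
Step 1: N_E=0, N_X=0, N_F=2, L=2
Step 2: N_E=0, N_X=0, N_F=2, L=2
Step 3: N_E=0, N_X=0, N_F=2, L=2
Step 4: N_E=0, N_X=0, N_F=2, L=2


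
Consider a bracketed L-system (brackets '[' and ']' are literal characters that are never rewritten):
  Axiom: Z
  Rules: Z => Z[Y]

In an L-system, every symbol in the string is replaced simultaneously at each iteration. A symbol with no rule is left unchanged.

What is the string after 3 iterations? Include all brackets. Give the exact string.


Step 0: Z
Step 1: Z[Y]
Step 2: Z[Y][Y]
Step 3: Z[Y][Y][Y]

Answer: Z[Y][Y][Y]


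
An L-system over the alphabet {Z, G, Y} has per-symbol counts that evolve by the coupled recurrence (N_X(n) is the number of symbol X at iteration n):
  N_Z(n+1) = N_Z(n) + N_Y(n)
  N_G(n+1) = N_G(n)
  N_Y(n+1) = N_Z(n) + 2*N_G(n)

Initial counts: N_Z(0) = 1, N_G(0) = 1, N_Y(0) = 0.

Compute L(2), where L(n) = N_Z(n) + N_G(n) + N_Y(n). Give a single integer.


Answer: 8

Derivation:
Step 0: N_Z=1, N_G=1, N_Y=0, L=2
Step 1: N_Z=1, N_G=1, N_Y=3, L=5
Step 2: N_Z=4, N_G=1, N_Y=3, L=8


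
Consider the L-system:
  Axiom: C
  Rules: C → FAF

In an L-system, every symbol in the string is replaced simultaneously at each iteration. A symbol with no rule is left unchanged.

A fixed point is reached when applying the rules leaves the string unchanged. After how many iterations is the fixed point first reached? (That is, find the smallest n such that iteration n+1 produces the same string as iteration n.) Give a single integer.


Step 0: C
Step 1: FAF
Step 2: FAF  (unchanged — fixed point at step 1)

Answer: 1


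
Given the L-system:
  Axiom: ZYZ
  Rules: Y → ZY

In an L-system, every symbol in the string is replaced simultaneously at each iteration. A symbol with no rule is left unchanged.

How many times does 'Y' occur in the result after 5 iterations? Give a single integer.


Answer: 1

Derivation:
Step 0: ZYZ  (1 'Y')
Step 1: ZZYZ  (1 'Y')
Step 2: ZZZYZ  (1 'Y')
Step 3: ZZZZYZ  (1 'Y')
Step 4: ZZZZZYZ  (1 'Y')
Step 5: ZZZZZZYZ  (1 'Y')


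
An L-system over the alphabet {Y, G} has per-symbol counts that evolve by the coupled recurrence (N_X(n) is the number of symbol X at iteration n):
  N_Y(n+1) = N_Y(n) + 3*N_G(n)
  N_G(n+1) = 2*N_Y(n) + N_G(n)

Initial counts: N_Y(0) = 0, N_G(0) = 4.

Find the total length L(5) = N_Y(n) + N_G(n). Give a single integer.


Answer: 2176

Derivation:
Step 0: N_Y=0, N_G=4, L=4
Step 1: N_Y=12, N_G=4, L=16
Step 2: N_Y=24, N_G=28, L=52
Step 3: N_Y=108, N_G=76, L=184
Step 4: N_Y=336, N_G=292, L=628
Step 5: N_Y=1212, N_G=964, L=2176


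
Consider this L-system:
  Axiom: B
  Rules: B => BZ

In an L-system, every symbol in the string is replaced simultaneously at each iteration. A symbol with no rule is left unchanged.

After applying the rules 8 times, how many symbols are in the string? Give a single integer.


Step 0: length = 1
Step 1: length = 2
Step 2: length = 3
Step 3: length = 4
Step 4: length = 5
Step 5: length = 6
Step 6: length = 7
Step 7: length = 8
Step 8: length = 9

Answer: 9


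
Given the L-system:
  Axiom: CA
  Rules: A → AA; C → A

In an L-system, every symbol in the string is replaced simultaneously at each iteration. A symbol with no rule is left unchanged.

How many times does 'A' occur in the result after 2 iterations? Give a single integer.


Step 0: CA  (1 'A')
Step 1: AAA  (3 'A')
Step 2: AAAAAA  (6 'A')

Answer: 6


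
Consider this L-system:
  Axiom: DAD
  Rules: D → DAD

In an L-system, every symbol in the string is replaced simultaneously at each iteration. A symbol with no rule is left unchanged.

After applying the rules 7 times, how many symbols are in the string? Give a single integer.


Answer: 511

Derivation:
Step 0: length = 3
Step 1: length = 7
Step 2: length = 15
Step 3: length = 31
Step 4: length = 63
Step 5: length = 127
Step 6: length = 255
Step 7: length = 511


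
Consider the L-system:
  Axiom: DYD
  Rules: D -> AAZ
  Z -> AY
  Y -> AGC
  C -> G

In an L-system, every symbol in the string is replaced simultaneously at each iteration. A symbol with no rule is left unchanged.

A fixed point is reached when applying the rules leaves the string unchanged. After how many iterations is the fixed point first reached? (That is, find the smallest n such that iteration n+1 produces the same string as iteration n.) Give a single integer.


Step 0: DYD
Step 1: AAZAGCAAZ
Step 2: AAAYAGGAAAY
Step 3: AAAAGCAGGAAAAGC
Step 4: AAAAGGAGGAAAAGG
Step 5: AAAAGGAGGAAAAGG  (unchanged — fixed point at step 4)

Answer: 4


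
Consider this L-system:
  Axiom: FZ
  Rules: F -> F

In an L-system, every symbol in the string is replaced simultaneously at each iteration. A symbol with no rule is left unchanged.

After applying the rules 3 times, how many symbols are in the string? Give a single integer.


Step 0: length = 2
Step 1: length = 2
Step 2: length = 2
Step 3: length = 2

Answer: 2


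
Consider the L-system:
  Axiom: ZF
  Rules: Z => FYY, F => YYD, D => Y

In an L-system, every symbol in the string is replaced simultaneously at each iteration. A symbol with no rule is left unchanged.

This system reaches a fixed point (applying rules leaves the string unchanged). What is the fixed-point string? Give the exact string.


Answer: YYYYYYYY

Derivation:
Step 0: ZF
Step 1: FYYYYD
Step 2: YYDYYYYY
Step 3: YYYYYYYY
Step 4: YYYYYYYY  (unchanged — fixed point at step 3)


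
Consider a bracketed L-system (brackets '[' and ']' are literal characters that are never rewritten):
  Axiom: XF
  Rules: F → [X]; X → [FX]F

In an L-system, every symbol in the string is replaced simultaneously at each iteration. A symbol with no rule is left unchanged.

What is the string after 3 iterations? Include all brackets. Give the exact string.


Answer: [[[FX]F][[X][FX]F][X]][[FX]F][[[X][FX]F][X]]

Derivation:
Step 0: XF
Step 1: [FX]F[X]
Step 2: [[X][FX]F][X][[FX]F]
Step 3: [[[FX]F][[X][FX]F][X]][[FX]F][[[X][FX]F][X]]


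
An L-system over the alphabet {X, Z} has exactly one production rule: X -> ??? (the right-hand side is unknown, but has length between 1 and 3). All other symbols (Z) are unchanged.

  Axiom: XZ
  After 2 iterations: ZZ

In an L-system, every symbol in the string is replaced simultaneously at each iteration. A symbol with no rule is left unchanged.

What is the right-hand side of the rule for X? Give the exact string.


Answer: Z

Derivation:
Trying X -> Z:
  Step 0: XZ
  Step 1: ZZ
  Step 2: ZZ
Matches the given result.


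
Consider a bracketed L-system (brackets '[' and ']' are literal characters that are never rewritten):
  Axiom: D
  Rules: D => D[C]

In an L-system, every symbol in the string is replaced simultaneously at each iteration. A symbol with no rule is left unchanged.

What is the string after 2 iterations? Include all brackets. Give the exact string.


Step 0: D
Step 1: D[C]
Step 2: D[C][C]

Answer: D[C][C]


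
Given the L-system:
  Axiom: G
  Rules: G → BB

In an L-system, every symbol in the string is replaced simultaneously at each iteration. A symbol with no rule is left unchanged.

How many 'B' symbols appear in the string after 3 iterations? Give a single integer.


Step 0: G  (0 'B')
Step 1: BB  (2 'B')
Step 2: BB  (2 'B')
Step 3: BB  (2 'B')

Answer: 2


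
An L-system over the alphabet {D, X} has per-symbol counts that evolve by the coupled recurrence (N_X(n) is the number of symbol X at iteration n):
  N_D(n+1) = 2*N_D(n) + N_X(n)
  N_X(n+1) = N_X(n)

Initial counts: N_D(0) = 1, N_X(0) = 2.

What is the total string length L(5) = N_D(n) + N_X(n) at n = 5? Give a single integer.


Step 0: N_D=1, N_X=2, L=3
Step 1: N_D=4, N_X=2, L=6
Step 2: N_D=10, N_X=2, L=12
Step 3: N_D=22, N_X=2, L=24
Step 4: N_D=46, N_X=2, L=48
Step 5: N_D=94, N_X=2, L=96

Answer: 96


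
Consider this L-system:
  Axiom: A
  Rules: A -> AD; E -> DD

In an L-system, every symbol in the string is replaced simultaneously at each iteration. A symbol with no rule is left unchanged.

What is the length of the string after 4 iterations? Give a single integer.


Step 0: length = 1
Step 1: length = 2
Step 2: length = 3
Step 3: length = 4
Step 4: length = 5

Answer: 5


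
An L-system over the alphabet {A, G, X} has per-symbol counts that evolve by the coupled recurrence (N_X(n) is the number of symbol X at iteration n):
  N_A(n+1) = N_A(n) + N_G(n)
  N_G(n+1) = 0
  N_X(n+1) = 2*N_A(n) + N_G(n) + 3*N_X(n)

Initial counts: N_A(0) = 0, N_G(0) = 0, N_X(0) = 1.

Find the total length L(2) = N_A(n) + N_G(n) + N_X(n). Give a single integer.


Answer: 9

Derivation:
Step 0: N_A=0, N_G=0, N_X=1, L=1
Step 1: N_A=0, N_G=0, N_X=3, L=3
Step 2: N_A=0, N_G=0, N_X=9, L=9


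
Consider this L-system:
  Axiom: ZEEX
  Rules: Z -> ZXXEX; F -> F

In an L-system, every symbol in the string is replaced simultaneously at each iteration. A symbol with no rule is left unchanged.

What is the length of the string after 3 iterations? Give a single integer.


Step 0: length = 4
Step 1: length = 8
Step 2: length = 12
Step 3: length = 16

Answer: 16


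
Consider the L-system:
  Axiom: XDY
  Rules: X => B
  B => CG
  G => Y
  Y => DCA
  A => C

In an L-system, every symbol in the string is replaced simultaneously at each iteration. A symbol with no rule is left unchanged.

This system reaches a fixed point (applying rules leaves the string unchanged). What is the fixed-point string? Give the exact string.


Step 0: XDY
Step 1: BDDCA
Step 2: CGDDCC
Step 3: CYDDCC
Step 4: CDCADDCC
Step 5: CDCCDDCC
Step 6: CDCCDDCC  (unchanged — fixed point at step 5)

Answer: CDCCDDCC


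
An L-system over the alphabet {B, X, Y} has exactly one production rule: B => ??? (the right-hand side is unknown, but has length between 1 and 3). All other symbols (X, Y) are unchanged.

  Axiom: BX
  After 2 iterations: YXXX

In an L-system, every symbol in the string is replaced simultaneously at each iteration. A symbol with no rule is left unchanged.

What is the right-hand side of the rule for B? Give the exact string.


Answer: YXX

Derivation:
Trying B => YXX:
  Step 0: BX
  Step 1: YXXX
  Step 2: YXXX
Matches the given result.


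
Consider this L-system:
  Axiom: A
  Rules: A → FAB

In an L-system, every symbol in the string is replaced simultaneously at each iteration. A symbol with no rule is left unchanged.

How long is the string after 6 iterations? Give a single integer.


Step 0: length = 1
Step 1: length = 3
Step 2: length = 5
Step 3: length = 7
Step 4: length = 9
Step 5: length = 11
Step 6: length = 13

Answer: 13


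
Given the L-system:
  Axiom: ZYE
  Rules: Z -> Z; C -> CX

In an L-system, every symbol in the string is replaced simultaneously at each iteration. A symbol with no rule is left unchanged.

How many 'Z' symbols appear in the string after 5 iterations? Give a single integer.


Answer: 1

Derivation:
Step 0: ZYE  (1 'Z')
Step 1: ZYE  (1 'Z')
Step 2: ZYE  (1 'Z')
Step 3: ZYE  (1 'Z')
Step 4: ZYE  (1 'Z')
Step 5: ZYE  (1 'Z')


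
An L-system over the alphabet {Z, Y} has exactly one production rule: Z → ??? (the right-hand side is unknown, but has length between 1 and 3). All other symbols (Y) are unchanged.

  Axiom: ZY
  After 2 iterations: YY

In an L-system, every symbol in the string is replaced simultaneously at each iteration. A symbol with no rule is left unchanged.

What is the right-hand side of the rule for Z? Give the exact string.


Answer: Y

Derivation:
Trying Z → Y:
  Step 0: ZY
  Step 1: YY
  Step 2: YY
Matches the given result.


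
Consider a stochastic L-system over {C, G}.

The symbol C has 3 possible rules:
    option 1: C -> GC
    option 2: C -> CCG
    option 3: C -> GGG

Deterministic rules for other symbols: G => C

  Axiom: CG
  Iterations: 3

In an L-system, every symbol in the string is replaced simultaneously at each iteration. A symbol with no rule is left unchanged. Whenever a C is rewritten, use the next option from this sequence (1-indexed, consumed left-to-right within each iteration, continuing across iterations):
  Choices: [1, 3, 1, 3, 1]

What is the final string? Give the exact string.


Step 0: CG
Step 1: GCC  (used choices [1])
Step 2: CGGGGC  (used choices [3, 1])
Step 3: GGGCCCCGC  (used choices [3, 1])

Answer: GGGCCCCGC


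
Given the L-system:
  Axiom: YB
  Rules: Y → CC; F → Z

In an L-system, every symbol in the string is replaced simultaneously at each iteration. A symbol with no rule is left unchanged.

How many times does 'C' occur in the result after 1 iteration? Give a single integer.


Step 0: YB  (0 'C')
Step 1: CCB  (2 'C')

Answer: 2


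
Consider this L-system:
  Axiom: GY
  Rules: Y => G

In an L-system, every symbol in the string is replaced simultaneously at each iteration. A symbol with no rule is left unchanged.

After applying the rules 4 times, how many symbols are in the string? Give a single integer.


Answer: 2

Derivation:
Step 0: length = 2
Step 1: length = 2
Step 2: length = 2
Step 3: length = 2
Step 4: length = 2


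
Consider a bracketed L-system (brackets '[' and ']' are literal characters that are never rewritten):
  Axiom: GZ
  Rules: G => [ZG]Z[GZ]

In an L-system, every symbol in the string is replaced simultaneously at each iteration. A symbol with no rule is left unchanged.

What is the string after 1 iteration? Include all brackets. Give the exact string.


Answer: [ZG]Z[GZ]Z

Derivation:
Step 0: GZ
Step 1: [ZG]Z[GZ]Z


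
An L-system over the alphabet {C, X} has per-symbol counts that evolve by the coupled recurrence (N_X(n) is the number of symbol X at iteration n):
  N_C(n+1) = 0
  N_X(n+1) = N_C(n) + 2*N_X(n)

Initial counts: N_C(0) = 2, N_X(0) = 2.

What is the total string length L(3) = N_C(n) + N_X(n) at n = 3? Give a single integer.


Answer: 24

Derivation:
Step 0: N_C=2, N_X=2, L=4
Step 1: N_C=0, N_X=6, L=6
Step 2: N_C=0, N_X=12, L=12
Step 3: N_C=0, N_X=24, L=24


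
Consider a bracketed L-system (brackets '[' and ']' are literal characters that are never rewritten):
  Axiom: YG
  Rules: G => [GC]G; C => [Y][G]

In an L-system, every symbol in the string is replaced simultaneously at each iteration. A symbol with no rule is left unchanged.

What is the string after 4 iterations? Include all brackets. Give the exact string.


Answer: Y[[[[GC]G[Y][G]][GC]G[Y][[GC]G]][[GC]G[Y][G]][GC]G[Y][[[GC]G[Y][G]][GC]G]][[[GC]G[Y][G]][GC]G[Y][[GC]G]][[GC]G[Y][G]][GC]G

Derivation:
Step 0: YG
Step 1: Y[GC]G
Step 2: Y[[GC]G[Y][G]][GC]G
Step 3: Y[[[GC]G[Y][G]][GC]G[Y][[GC]G]][[GC]G[Y][G]][GC]G
Step 4: Y[[[[GC]G[Y][G]][GC]G[Y][[GC]G]][[GC]G[Y][G]][GC]G[Y][[[GC]G[Y][G]][GC]G]][[[GC]G[Y][G]][GC]G[Y][[GC]G]][[GC]G[Y][G]][GC]G


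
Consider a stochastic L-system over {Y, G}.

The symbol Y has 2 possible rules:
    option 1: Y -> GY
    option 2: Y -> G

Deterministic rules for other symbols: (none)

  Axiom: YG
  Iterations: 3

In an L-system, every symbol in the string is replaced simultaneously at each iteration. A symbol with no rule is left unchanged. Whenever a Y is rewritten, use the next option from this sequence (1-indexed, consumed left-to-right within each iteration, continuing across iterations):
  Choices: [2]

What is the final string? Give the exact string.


Answer: GG

Derivation:
Step 0: YG
Step 1: GG  (used choices [2])
Step 2: GG  (used choices [])
Step 3: GG  (used choices [])


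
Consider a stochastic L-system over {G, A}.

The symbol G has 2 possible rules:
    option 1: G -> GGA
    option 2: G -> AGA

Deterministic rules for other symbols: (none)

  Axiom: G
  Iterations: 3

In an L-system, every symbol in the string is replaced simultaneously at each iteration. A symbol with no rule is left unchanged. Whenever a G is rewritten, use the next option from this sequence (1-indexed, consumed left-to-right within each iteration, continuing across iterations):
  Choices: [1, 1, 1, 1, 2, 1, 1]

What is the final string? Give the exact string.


Step 0: G
Step 1: GGA  (used choices [1])
Step 2: GGAGGAA  (used choices [1, 1])
Step 3: GGAAGAAGGAGGAAA  (used choices [1, 2, 1, 1])

Answer: GGAAGAAGGAGGAAA


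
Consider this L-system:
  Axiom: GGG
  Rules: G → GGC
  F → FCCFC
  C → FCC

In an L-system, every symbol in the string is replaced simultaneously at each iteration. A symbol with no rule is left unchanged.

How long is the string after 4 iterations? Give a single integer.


Step 0: length = 3
Step 1: length = 9
Step 2: length = 27
Step 3: length = 87
Step 4: length = 297

Answer: 297


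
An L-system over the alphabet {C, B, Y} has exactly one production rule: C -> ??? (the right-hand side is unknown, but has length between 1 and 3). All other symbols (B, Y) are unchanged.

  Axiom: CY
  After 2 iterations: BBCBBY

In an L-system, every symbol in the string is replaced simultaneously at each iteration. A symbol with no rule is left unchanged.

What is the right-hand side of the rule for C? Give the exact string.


Trying C -> BCB:
  Step 0: CY
  Step 1: BCBY
  Step 2: BBCBBY
Matches the given result.

Answer: BCB


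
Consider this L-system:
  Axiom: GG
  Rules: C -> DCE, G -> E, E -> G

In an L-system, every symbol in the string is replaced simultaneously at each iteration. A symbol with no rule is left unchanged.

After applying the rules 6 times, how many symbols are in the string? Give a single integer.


Answer: 2

Derivation:
Step 0: length = 2
Step 1: length = 2
Step 2: length = 2
Step 3: length = 2
Step 4: length = 2
Step 5: length = 2
Step 6: length = 2


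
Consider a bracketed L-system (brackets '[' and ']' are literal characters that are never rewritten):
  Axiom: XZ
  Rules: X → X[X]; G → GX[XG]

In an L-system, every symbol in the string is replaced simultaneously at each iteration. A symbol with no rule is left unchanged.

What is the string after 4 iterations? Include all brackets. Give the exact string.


Step 0: XZ
Step 1: X[X]Z
Step 2: X[X][X[X]]Z
Step 3: X[X][X[X]][X[X][X[X]]]Z
Step 4: X[X][X[X]][X[X][X[X]]][X[X][X[X]][X[X][X[X]]]]Z

Answer: X[X][X[X]][X[X][X[X]]][X[X][X[X]][X[X][X[X]]]]Z


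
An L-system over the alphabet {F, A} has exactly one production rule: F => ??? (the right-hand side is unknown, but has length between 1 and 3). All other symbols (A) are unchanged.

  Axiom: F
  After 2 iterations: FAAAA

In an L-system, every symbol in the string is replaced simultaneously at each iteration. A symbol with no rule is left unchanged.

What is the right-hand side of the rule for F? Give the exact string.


Answer: FAA

Derivation:
Trying F => FAA:
  Step 0: F
  Step 1: FAA
  Step 2: FAAAA
Matches the given result.


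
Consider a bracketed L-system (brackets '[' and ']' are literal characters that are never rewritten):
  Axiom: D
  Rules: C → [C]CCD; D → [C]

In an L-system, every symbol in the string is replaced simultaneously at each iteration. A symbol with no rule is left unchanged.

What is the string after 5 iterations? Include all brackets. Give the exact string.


Answer: [[[[[C]CCD][C]CCD[C]CCD[C]][[C]CCD][C]CCD[C]CCD[C][[C]CCD][C]CCD[C]CCD[C][[C]CCD]][[[C]CCD][C]CCD[C]CCD[C]][[C]CCD][C]CCD[C]CCD[C][[C]CCD][C]CCD[C]CCD[C][[C]CCD][[[C]CCD][C]CCD[C]CCD[C]][[C]CCD][C]CCD[C]CCD[C][[C]CCD][C]CCD[C]CCD[C][[C]CCD][[[C]CCD][C]CCD[C]CCD[C]]]

Derivation:
Step 0: D
Step 1: [C]
Step 2: [[C]CCD]
Step 3: [[[C]CCD][C]CCD[C]CCD[C]]
Step 4: [[[[C]CCD][C]CCD[C]CCD[C]][[C]CCD][C]CCD[C]CCD[C][[C]CCD][C]CCD[C]CCD[C][[C]CCD]]
Step 5: [[[[[C]CCD][C]CCD[C]CCD[C]][[C]CCD][C]CCD[C]CCD[C][[C]CCD][C]CCD[C]CCD[C][[C]CCD]][[[C]CCD][C]CCD[C]CCD[C]][[C]CCD][C]CCD[C]CCD[C][[C]CCD][C]CCD[C]CCD[C][[C]CCD][[[C]CCD][C]CCD[C]CCD[C]][[C]CCD][C]CCD[C]CCD[C][[C]CCD][C]CCD[C]CCD[C][[C]CCD][[[C]CCD][C]CCD[C]CCD[C]]]


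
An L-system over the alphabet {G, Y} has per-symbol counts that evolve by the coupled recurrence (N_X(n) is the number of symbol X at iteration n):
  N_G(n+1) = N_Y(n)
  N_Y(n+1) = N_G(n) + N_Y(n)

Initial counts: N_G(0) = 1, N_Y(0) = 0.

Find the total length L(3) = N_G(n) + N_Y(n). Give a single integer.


Step 0: N_G=1, N_Y=0, L=1
Step 1: N_G=0, N_Y=1, L=1
Step 2: N_G=1, N_Y=1, L=2
Step 3: N_G=1, N_Y=2, L=3

Answer: 3


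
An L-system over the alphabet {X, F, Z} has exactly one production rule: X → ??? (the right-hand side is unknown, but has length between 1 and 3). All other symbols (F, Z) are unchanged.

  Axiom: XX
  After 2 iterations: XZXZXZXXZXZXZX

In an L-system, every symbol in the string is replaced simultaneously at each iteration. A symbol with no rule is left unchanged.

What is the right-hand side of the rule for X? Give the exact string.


Answer: XZX

Derivation:
Trying X → XZX:
  Step 0: XX
  Step 1: XZXXZX
  Step 2: XZXZXZXXZXZXZX
Matches the given result.


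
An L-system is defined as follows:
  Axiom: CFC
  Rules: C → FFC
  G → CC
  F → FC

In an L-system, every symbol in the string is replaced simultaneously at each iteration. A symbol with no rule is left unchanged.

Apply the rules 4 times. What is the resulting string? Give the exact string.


Step 0: CFC
Step 1: FFCFCFFC
Step 2: FCFCFFCFCFFCFCFCFFC
Step 3: FCFFCFCFFCFCFCFFCFCFFCFCFCFFCFCFFCFCFFCFCFCFFC
Step 4: FCFFCFCFCFFCFCFFCFCFCFFCFCFFCFCFFCFCFCFFCFCFFCFCFCFFCFCFFCFCFFCFCFCFFCFCFFCFCFCFFCFCFFCFCFCFFCFCFFCFCFFCFCFCFFC

Answer: FCFFCFCFCFFCFCFFCFCFCFFCFCFFCFCFFCFCFCFFCFCFFCFCFCFFCFCFFCFCFFCFCFCFFCFCFFCFCFCFFCFCFFCFCFCFFCFCFFCFCFFCFCFCFFC


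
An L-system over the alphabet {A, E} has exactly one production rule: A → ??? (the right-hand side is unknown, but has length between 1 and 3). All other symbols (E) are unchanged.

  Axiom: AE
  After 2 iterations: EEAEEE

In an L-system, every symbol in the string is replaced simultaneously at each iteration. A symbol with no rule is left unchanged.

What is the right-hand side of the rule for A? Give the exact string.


Trying A → EAE:
  Step 0: AE
  Step 1: EAEE
  Step 2: EEAEEE
Matches the given result.

Answer: EAE


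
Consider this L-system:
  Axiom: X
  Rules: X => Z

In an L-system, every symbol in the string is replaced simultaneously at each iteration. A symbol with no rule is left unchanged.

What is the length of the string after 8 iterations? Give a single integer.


Step 0: length = 1
Step 1: length = 1
Step 2: length = 1
Step 3: length = 1
Step 4: length = 1
Step 5: length = 1
Step 6: length = 1
Step 7: length = 1
Step 8: length = 1

Answer: 1


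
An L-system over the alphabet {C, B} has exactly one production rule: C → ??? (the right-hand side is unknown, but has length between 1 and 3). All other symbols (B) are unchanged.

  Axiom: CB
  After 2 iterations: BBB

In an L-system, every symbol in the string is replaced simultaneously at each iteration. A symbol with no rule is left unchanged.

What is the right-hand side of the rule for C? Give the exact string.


Answer: BB

Derivation:
Trying C → BB:
  Step 0: CB
  Step 1: BBB
  Step 2: BBB
Matches the given result.


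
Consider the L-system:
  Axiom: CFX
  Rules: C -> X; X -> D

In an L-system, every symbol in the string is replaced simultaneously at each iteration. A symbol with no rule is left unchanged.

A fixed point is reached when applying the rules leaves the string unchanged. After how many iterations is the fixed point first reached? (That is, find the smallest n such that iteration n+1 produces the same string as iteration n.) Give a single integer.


Step 0: CFX
Step 1: XFD
Step 2: DFD
Step 3: DFD  (unchanged — fixed point at step 2)

Answer: 2


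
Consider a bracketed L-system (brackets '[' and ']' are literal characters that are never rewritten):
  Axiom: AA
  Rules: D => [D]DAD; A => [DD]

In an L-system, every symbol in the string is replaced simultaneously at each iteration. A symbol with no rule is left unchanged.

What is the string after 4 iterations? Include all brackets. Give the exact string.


Answer: [[[[D]DAD][D]DAD[DD][D]DAD][[D]DAD][D]DAD[DD][D]DAD[[D]DAD[D]DAD][[D]DAD][D]DAD[DD][D]DAD[[[D]DAD][D]DAD[DD][D]DAD][[D]DAD][D]DAD[DD][D]DAD[[D]DAD[D]DAD][[D]DAD][D]DAD[DD][D]DAD][[[[D]DAD][D]DAD[DD][D]DAD][[D]DAD][D]DAD[DD][D]DAD[[D]DAD[D]DAD][[D]DAD][D]DAD[DD][D]DAD[[[D]DAD][D]DAD[DD][D]DAD][[D]DAD][D]DAD[DD][D]DAD[[D]DAD[D]DAD][[D]DAD][D]DAD[DD][D]DAD]

Derivation:
Step 0: AA
Step 1: [DD][DD]
Step 2: [[D]DAD[D]DAD][[D]DAD[D]DAD]
Step 3: [[[D]DAD][D]DAD[DD][D]DAD[[D]DAD][D]DAD[DD][D]DAD][[[D]DAD][D]DAD[DD][D]DAD[[D]DAD][D]DAD[DD][D]DAD]
Step 4: [[[[D]DAD][D]DAD[DD][D]DAD][[D]DAD][D]DAD[DD][D]DAD[[D]DAD[D]DAD][[D]DAD][D]DAD[DD][D]DAD[[[D]DAD][D]DAD[DD][D]DAD][[D]DAD][D]DAD[DD][D]DAD[[D]DAD[D]DAD][[D]DAD][D]DAD[DD][D]DAD][[[[D]DAD][D]DAD[DD][D]DAD][[D]DAD][D]DAD[DD][D]DAD[[D]DAD[D]DAD][[D]DAD][D]DAD[DD][D]DAD[[[D]DAD][D]DAD[DD][D]DAD][[D]DAD][D]DAD[DD][D]DAD[[D]DAD[D]DAD][[D]DAD][D]DAD[DD][D]DAD]


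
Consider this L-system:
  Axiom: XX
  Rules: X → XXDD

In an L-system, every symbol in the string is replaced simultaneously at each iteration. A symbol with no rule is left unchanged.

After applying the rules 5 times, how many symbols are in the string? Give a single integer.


Answer: 188

Derivation:
Step 0: length = 2
Step 1: length = 8
Step 2: length = 20
Step 3: length = 44
Step 4: length = 92
Step 5: length = 188


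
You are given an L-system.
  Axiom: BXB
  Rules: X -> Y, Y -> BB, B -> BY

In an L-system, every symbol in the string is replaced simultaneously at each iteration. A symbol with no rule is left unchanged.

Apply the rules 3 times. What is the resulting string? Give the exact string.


Step 0: BXB
Step 1: BYYBY
Step 2: BYBBBBBYBB
Step 3: BYBBBYBYBYBYBYBBBYBY

Answer: BYBBBYBYBYBYBYBBBYBY


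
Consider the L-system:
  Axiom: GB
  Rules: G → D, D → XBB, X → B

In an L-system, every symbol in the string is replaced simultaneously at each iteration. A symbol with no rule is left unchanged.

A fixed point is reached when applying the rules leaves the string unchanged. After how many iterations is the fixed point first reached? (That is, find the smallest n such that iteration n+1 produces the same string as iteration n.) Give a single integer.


Answer: 3

Derivation:
Step 0: GB
Step 1: DB
Step 2: XBBB
Step 3: BBBB
Step 4: BBBB  (unchanged — fixed point at step 3)


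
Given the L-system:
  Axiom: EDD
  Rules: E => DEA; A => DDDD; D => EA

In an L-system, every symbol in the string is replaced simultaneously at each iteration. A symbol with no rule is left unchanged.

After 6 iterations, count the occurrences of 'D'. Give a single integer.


Final string: EADEADDDDEAEAEAEADEADDDDEADEADDDDEAEAEAEADEADDDDDEADDDDDEADDDDDEADDDDEADEADDDDEAEAEAEAEADEADDDDEAEAEAEAEADEADDDDEAEAEAEAEADEADDDDEAEAEAEADEADDDDEADEADDDDEAEAEAEADEADDDDDEADDDDDEADDDDDEADDDDEADEADDDDEAEAEAEADEADDDDEADEADDDDEAEAEAEADEADDDDDEADDDDDEADDDDDEADDDDEADEADDDDEAEAEAEAEADEADDDDEAEAEAEAEADEADDDDEAEAEAEAEADEADDDDEAEAEAEADEADDDDEADEADDDDEAEAEAEADEADDDDDEADDDDDEADDDDDEADDDDDEADDDDEADEADDDDEAEAEAEADEADDDDDEADDDDDEADDDDDEADDDDDEADDDDEADEADDDDEAEAEAEADEADDDDDEADDDDDEADDDDDEADDDDDEADDDDEADEADDDDEAEAEAEADEADDDDDEADDDDDEADDDDDEADDDDDEADDDDEADEADDDDEAEAEAEADEADDDDDEADDDDDEADDDDDEADDDDEADEADDDDEAEAEAEADEADDDDEADEADDDDEAEAEAEADEADDDDDEADDDDDEADDDDDEADDDDEADEADDDDEAEAEAEAEADEADDDDEAEAEAEAEADEADDDDEAEAEAEAEADEADDDDEAEAEAEADEADDDDEADEADDDDEAEAEAEADEADDDDDEADDDDDEADDDDDEADDDDDEADDDDEADEADDDDEAEAEAEADEADDDDDEADDDDDEADDDDDEADDDDDEADDDDEADEADDDDEAEAEAEADEADDDDDEADDDDDEADDDDDEADDDDDEADDDDEADEADDDDEAEAEAEADEADDDDDEADDDDDEADDDDDEADDDDDEADDDDEADEADDDDEAEAEAEADEADDDDDEADDDDDEADDDDDEADDDDEADEADDDDEAEAEAEADEADDDDEADEADDDDEAEAEAEADEADDDDDEADDDDDEADDDDDEADDDDEADEADDDDEAEAEAEAEADEADDDDEAEAEAEAEADEADDDDEAEAEAEAEADEADDDDEAEAEAEADEADDDDEADEADDDDEAEAEAEADEADDDDDEADDDDDEADDDDDEADDDDDEADDDDEADEADDDDEAEAEAEADEADDDDDEADDDDDEADDDDDEADDDDDEADDDDEADEADDDDEAEAEAEADEADDDDDEADDDDDEADDDDDEADDDDDEADDDDEADEADDDDEAEAEAEADEADDDDDEADDDDDEADDDDDEADDDD
Count of 'D': 670

Answer: 670


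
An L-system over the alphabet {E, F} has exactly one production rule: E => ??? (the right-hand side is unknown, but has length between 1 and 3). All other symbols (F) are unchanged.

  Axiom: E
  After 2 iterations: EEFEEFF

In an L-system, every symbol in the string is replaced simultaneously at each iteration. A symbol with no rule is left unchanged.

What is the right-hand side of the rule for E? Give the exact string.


Trying E => EEF:
  Step 0: E
  Step 1: EEF
  Step 2: EEFEEFF
Matches the given result.

Answer: EEF


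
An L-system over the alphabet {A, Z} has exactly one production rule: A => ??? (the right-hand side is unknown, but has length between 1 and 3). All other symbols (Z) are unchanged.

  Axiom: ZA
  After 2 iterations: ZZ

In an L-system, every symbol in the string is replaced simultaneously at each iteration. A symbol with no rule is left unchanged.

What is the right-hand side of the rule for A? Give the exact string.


Trying A => Z:
  Step 0: ZA
  Step 1: ZZ
  Step 2: ZZ
Matches the given result.

Answer: Z


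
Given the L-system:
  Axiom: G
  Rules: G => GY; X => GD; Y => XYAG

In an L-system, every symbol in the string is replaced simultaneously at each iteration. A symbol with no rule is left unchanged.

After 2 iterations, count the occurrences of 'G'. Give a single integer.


Answer: 2

Derivation:
Step 0: G  (1 'G')
Step 1: GY  (1 'G')
Step 2: GYXYAG  (2 'G')


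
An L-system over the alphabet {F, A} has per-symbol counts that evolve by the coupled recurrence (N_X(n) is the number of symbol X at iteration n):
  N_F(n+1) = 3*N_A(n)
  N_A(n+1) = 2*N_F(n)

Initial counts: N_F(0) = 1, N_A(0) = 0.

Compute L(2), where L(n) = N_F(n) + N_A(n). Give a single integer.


Answer: 6

Derivation:
Step 0: N_F=1, N_A=0, L=1
Step 1: N_F=0, N_A=2, L=2
Step 2: N_F=6, N_A=0, L=6


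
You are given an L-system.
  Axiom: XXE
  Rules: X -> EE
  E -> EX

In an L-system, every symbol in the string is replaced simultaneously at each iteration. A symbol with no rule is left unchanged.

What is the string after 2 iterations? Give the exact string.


Answer: EXEXEXEXEXEE

Derivation:
Step 0: XXE
Step 1: EEEEEX
Step 2: EXEXEXEXEXEE
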